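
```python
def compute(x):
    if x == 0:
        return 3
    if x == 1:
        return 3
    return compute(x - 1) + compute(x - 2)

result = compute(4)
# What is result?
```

Build up from base cases: compute(0)=3, compute(1)=3, compute(2)=6, compute(3)=9, compute(4)=15

Answer: 15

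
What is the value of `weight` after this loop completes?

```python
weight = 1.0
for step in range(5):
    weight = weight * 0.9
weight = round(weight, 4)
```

Exponential decay: 1.0 * 0.9^5
`weight` takes the values: 1.0 → 0.9 → 0.81 → 0.729 → 0.6561 → 0.59049 → 0.5905

Answer: 0.5905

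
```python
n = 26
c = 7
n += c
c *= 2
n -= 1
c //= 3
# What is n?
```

Trace:
`n = 26` → n = 26
`c = 7` → c = 7
`n += c` → n = 33
`c *= 2` → c = 14
`n -= 1` → n = 32
`c //= 3` → c = 4
So n = 32

Answer: 32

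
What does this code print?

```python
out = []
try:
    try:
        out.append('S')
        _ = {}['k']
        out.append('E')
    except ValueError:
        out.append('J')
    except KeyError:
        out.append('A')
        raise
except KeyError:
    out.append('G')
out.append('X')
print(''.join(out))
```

Execution trace: 'S' (inner try body) → 'A' (inner except KeyError) → 'G' (outer except KeyError) → 'X' (after the try/except). Output: SAGX

Answer: SAGX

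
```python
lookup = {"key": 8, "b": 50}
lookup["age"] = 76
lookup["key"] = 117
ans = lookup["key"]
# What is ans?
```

Trace:
`lookup = {"key": 8, "b": 50}` → lookup = {'key': 8, 'b': 50}
`lookup["age"] = 76` → lookup = {'key': 8, 'b': 50, 'age': 76}
`lookup["key"] = 117` → lookup = {'key': 117, 'b': 50, 'age': 76}
`ans = lookup["key"]` → ans = 117
So ans = 117

Answer: 117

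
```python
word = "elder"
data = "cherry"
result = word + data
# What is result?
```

Trace:
`word = "elder"` → word = 'elder'
`data = "cherry"` → data = 'cherry'
`result = word + data` → result = 'eldercherry'
So result = 'eldercherry'

Answer: 'eldercherry'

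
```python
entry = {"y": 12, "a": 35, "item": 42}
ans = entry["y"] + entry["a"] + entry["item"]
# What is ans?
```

Trace:
`entry = {"y": 12, "a": 35, "item": 42}` → entry = {'y': 12, 'a': 35, 'item': 42}
`ans = entry["y"] + entry["a"] + entry["item"]` → ans = 89
So ans = 89

Answer: 89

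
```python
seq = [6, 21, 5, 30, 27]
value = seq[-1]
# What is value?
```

Trace:
`seq = [6, 21, 5, 30, 27]` → seq = [6, 21, 5, 30, 27]
`value = seq[-1]` → value = 27
So value = 27

Answer: 27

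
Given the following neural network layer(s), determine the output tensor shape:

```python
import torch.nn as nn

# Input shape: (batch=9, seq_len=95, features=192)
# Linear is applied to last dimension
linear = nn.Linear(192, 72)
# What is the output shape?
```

Input: (9, 95, 192) -> Output: (9, 95, 72)

Answer: (9, 95, 72)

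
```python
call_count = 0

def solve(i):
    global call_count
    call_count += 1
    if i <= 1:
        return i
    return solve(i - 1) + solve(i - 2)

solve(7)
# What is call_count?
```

Calls(i) = 1 + Calls(i-1) + Calls(i-2); Calls(0)=Calls(1)=1. For i=7 this gives 41.

Answer: 41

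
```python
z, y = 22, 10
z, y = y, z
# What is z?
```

Trace:
`z, y = 22, 10` → z = 22; y = 10
`z, y = y, z` → z = 10; y = 22
So z = 10

Answer: 10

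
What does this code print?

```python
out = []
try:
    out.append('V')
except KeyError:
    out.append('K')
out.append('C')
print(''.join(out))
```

Execution trace: 'V' (try body, no exception) → 'C' (after the try/except). Output: VC

Answer: VC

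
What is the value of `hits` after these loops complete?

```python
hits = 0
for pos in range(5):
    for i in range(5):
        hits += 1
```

5 * 5 = 25
`hits` takes the values: 0 → 1 → 2 → 3 → 4 → 5 → 6 → 7 → 8 → 9 → 10 → 11 → 12 → 13 → 14 → 15 → 16 → 17 → 18 → 19 → 20 → 21 → 22 → 23 → 24 → 25

Answer: 25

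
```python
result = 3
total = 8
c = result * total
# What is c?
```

Trace:
`result = 3` → result = 3
`total = 8` → total = 8
`c = result * total` → c = 24
So c = 24

Answer: 24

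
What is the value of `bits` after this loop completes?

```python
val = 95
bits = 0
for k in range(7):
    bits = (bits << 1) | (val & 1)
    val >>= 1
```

Reverse lowest 7 bits of 95
`bits` takes the values: 0 → 1 → 3 → 7 → 15 → 31 → 62 → 125

Answer: 125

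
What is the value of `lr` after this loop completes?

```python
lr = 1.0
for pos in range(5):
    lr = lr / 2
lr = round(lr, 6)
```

Halving LR 5 times: 1 / 2^5
`lr` takes the values: 1.0 → 0.5 → 0.25 → 0.125 → 0.0625 → 0.03125

Answer: 0.03125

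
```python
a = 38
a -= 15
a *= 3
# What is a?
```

Trace:
`a = 38` → a = 38
`a -= 15` → a = 23
`a *= 3` → a = 69
So a = 69

Answer: 69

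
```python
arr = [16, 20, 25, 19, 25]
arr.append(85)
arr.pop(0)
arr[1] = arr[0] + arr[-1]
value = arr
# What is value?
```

Trace:
`arr = [16, 20, 25, 19, 25]` → arr = [16, 20, 25, 19, 25]
`arr.append(85)` → arr = [16, 20, 25, 19, 25, 85]
`arr.pop(0)` → arr = [20, 25, 19, 25, 85]
`arr[1] = arr[0] + arr[-1]` → arr = [20, 105, 19, 25, 85]
`value = arr` → value = [20, 105, 19, 25, 85]
So value = [20, 105, 19, 25, 85]

Answer: [20, 105, 19, 25, 85]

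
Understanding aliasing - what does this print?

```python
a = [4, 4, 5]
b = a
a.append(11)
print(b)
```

Key concept: basic list aliasing.
Step by step:
`a = [4, 4, 5]` → a = [4, 4, 5]
`b = a` → b = [4, 4, 5] (same object as a)
`a.append(11)` → a = [4, 4, 5, 11] (same object as b); b = [4, 4, 5, 11] (same object as a)
`print(b)` → prints [4, 4, 5, 11]

Answer: [4, 4, 5, 11]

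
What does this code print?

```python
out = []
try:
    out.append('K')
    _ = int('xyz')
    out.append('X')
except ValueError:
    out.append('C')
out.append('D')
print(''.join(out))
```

Execution trace: 'K' (try body) → 'C' (except ValueError) → 'D' (after the try/except). Output: KCD

Answer: KCD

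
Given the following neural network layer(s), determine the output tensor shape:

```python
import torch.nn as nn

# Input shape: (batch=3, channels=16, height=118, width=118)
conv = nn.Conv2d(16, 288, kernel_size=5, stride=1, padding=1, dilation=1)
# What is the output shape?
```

Input: (3, 16, 118, 118) -> Output: (3, 288, 116, 116)

Answer: (3, 288, 116, 116)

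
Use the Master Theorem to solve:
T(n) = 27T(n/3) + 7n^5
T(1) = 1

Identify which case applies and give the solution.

a=27, b=3, f(n)=7n^5. log_3(27) = 3. Since c=5 > 3 and the regularity condition holds (27(n/3)^5 = (27/3^5)n^5 with 27/3^5 < 1), Case 3 applies: T(n) = Θ(f(n)) = O(n^5).

Answer: O(n^5) - Case 3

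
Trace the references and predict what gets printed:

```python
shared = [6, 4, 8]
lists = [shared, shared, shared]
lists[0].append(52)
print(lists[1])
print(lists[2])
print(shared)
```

Key concept: list of same reference.
Step by step:
`shared = [6, 4, 8]` → shared = [6, 4, 8]
`lists = [shared, shared, shared]` → lists = [[6, 4, 8], [6, 4, 8], [6, 4, 8]]
`lists[0].append(52)` → shared = [6, 4, 8, 52]; lists = [[6, 4, 8, 52], [6, 4, 8, 52], [6, 4, 8, 52]]
`print(lists[1])` → prints [6, 4, 8, 52]
`print(lists[2])` → prints [6, 4, 8, 52]
`print(shared)` → prints [6, 4, 8, 52]

Answer:
[6, 4, 8, 52]
[6, 4, 8, 52]
[6, 4, 8, 52]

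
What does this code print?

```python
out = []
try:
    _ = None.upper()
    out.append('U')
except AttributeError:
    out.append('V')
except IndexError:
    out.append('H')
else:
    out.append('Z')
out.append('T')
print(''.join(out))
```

Execution trace: 'V' (except AttributeError) → 'T' (after the try/except). Output: VT

Answer: VT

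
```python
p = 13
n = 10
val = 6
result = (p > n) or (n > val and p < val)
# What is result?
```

Trace:
`p = 13` → p = 13
`n = 10` → n = 10
`val = 6` → val = 6
`result = (p > n) or (n > val and p < val)` → result = True
So result = True

Answer: True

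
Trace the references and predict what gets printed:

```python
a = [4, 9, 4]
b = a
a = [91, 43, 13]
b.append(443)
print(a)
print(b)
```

Key concept: rebinding vs mutation: a is rebound to a new list, b still points at the original.
Step by step:
`a = [4, 9, 4]` → a = [4, 9, 4]
`b = a` → b = [4, 9, 4] (same object as a)
`a = [91, 43, 13]` → a = [91, 43, 13]
`b.append(443)` → b = [4, 9, 4, 443]
`print(a)` → prints [91, 43, 13]
`print(b)` → prints [4, 9, 4, 443]

Answer:
[91, 43, 13]
[4, 9, 4, 443]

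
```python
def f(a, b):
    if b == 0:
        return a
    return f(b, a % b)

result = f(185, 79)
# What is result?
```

f(185, 79) -> f(79, 27) -> f(27, 25) -> f(25, 2) -> f(2, 1) -> f(1, 0) -> 1

Answer: 1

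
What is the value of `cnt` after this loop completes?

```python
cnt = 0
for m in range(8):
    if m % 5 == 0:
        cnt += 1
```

Count numbers divisible by 5 in range(8)
`cnt` takes the values: 0 → 1 → 2

Answer: 2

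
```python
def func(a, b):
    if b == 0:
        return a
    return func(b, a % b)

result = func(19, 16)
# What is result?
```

func(19, 16) -> func(16, 3) -> func(3, 1) -> func(1, 0) -> 1

Answer: 1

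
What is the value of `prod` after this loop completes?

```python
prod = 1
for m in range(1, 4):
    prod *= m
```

3! = 6
`prod` takes the values: 1 → 2 → 6

Answer: 6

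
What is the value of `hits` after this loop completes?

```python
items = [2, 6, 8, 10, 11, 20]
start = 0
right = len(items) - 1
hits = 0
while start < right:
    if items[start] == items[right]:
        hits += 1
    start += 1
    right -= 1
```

Count matching pairs from ends
`hits` takes the values: 0

Answer: 0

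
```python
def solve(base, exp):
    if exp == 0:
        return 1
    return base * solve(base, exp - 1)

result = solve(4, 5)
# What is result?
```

solve(4, 5) = 4 * 4 * 4 * 4 * 4 = 1024

Answer: 1024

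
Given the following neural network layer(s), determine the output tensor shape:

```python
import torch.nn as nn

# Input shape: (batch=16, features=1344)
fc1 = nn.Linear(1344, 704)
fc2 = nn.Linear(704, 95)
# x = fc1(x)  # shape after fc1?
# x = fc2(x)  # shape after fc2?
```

Input: (16, 1344) -> after fc1: (16, 704) -> Output: (16, 95)

Answer: (16, 95)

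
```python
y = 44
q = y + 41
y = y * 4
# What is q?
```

Trace:
`y = 44` → y = 44
`q = y + 41` → q = 85
`y = y * 4` → y = 176
So q = 85

Answer: 85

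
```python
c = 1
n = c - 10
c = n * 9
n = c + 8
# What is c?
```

Trace:
`c = 1` → c = 1
`n = c - 10` → n = -9
`c = n * 9` → c = -81
`n = c + 8` → n = -73
So c = -81

Answer: -81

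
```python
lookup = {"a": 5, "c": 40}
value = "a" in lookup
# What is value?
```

Trace:
`lookup = {"a": 5, "c": 40}` → lookup = {'a': 5, 'c': 40}
`value = "a" in lookup` → value = True
So value = True

Answer: True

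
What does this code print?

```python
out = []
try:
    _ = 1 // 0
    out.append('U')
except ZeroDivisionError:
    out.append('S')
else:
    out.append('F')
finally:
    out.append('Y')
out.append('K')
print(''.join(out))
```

Execution trace: 'S' (except ZeroDivisionError) → 'Y' (finally) → 'K' (after the try/except). Output: SYK

Answer: SYK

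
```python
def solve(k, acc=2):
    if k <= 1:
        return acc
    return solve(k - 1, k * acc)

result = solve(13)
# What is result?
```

Accumulator trace (n, acc): (13, 2) -> (12, 26) -> (11, 312) -> (10, 3432) -> (9, 34320) -> (8, 308880) -> (7, 2471040) -> (6, 17297280) -> (5, 103783680) -> (4, 518918400) -> (3, 2075673600) -> (2, 6227020800) -> (1, 12454041600) -> return 12454041600

Answer: 12454041600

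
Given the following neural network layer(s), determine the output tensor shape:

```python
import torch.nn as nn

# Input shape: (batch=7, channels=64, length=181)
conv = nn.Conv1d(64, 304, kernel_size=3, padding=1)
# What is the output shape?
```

Input: (7, 64, 181) -> Output: (7, 304, 181)

Answer: (7, 304, 181)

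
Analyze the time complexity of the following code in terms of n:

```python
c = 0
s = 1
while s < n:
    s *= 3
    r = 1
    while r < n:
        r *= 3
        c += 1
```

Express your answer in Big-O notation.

Each loop level contributes: log n × log n. Multiplying the contributions gives O(log² n).

Answer: O(log² n)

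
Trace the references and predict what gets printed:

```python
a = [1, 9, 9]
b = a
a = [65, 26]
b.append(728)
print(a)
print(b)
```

Key concept: rebinding vs mutation: a is rebound to a new list, b still points at the original.
Step by step:
`a = [1, 9, 9]` → a = [1, 9, 9]
`b = a` → b = [1, 9, 9] (same object as a)
`a = [65, 26]` → a = [65, 26]
`b.append(728)` → b = [1, 9, 9, 728]
`print(a)` → prints [65, 26]
`print(b)` → prints [1, 9, 9, 728]

Answer:
[65, 26]
[1, 9, 9, 728]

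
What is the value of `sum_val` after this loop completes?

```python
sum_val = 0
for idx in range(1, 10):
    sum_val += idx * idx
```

Sum of squares 1² to 9² = 285
`sum_val` takes the values: 0 → 1 → 5 → 14 → 30 → 55 → 91 → 140 → 204 → 285

Answer: 285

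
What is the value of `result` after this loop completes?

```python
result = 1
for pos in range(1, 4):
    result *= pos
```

3! = 6
`result` takes the values: 1 → 2 → 6

Answer: 6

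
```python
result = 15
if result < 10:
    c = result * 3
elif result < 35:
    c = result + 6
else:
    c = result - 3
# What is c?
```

Trace:
`result = 15` → result = 15
`if result < 10: ...` → result < 10 is False, result < 35 is True → c = 21
So c = 21

Answer: 21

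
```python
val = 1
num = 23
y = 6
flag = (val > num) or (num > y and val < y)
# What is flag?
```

Trace:
`val = 1` → val = 1
`num = 23` → num = 23
`y = 6` → y = 6
`flag = (val > num) or (num > y and val < y)` → flag = True
So flag = True

Answer: True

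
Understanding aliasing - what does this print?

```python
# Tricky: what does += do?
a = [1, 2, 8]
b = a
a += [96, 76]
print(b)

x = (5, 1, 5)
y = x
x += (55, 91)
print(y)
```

Key concept: += behavior differs for mutable vs immutable.
Step by step:
`a = [1, 2, 8]` → a = [1, 2, 8]
`b = a` → b = [1, 2, 8] (same object as a)
`a += [96, 76]` → a = [1, 2, 8, 96, 76] (same object as b); b = [1, 2, 8, 96, 76] (same object as a)
`print(b)` → prints [1, 2, 8, 96, 76]
`x = (5, 1, 5)` → x = (5, 1, 5)
`y = x` → y = (5, 1, 5)
`x += (55, 91)` → x = (5, 1, 5, 55, 91)
`print(y)` → prints (5, 1, 5)

Answer:
[1, 2, 8, 96, 76]
(5, 1, 5)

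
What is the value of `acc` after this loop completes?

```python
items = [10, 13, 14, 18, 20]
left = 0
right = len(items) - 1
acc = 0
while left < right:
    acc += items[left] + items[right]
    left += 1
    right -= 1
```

Sum of pairs from ends
`acc` takes the values: 0 → 30 → 61

Answer: 61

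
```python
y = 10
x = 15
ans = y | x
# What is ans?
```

Trace:
`y = 10` → y = 10
`x = 15` → x = 15
`ans = y | x` → ans = 15
So ans = 15

Answer: 15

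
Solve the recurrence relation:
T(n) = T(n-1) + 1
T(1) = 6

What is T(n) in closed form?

Unrolling: T(n) = T(1) + 1·(n-1) = 6 + 1(n-1) = n + 5.

Answer: T(n) = n + 5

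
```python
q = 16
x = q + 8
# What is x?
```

Trace:
`q = 16` → q = 16
`x = q + 8` → x = 24
So x = 24

Answer: 24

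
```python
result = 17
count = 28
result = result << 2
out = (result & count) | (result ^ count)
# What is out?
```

Trace:
`result = 17` → result = 17
`count = 28` → count = 28
`result = result << 2` → result = 68
`out = (result & count) | (result ^ count)` → out = 92
So out = 92

Answer: 92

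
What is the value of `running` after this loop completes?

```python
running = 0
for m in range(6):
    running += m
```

Sum of 0 to 5 = 15
`running` takes the values: 0 → 1 → 3 → 6 → 10 → 15

Answer: 15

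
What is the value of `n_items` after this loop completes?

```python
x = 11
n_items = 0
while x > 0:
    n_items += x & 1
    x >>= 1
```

Count set bits in 11 (binary: 0b1011)
`n_items` takes the values: 0 → 1 → 2 → 3

Answer: 3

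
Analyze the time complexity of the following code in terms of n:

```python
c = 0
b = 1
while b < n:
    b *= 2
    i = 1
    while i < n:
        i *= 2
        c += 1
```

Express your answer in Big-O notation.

Each loop level contributes: log n × log n. Multiplying the contributions gives O(log² n).

Answer: O(log² n)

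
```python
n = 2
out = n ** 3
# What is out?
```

Trace:
`n = 2` → n = 2
`out = n ** 3` → out = 8
So out = 8

Answer: 8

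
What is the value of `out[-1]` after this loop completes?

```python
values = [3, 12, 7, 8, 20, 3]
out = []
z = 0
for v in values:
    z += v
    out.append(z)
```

Cumulative sum ends at 53
`out` takes the values: [] → [3] → [3, 15] → [3, 15, 22] → [3, 15, 22, 30] → [3, 15, 22, 30, 50] → [3, 15, 22, 30, 50, 53]
So `out[-1]` = 53

Answer: 53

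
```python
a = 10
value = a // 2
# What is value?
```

Trace:
`a = 10` → a = 10
`value = a // 2` → value = 5
So value = 5

Answer: 5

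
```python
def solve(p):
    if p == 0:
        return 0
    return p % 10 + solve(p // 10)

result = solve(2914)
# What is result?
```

Sum of digits of 2914: 4 + 1 + 9 + 2 = 16

Answer: 16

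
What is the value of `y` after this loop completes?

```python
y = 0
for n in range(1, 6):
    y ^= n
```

XOR of 1 to 5
`y` takes the values: 0 → 1 → 3 → 0 → 4 → 1

Answer: 1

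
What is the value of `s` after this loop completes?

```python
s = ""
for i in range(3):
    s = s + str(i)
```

Concatenate digits 0 to 2
`s` takes the values: "" → "0" → "01" → "012"

Answer: "012"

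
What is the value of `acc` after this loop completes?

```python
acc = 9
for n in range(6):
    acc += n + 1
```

Start at 9, add 1 to 6 = 30
`acc` takes the values: 9 → 10 → 12 → 15 → 19 → 24 → 30

Answer: 30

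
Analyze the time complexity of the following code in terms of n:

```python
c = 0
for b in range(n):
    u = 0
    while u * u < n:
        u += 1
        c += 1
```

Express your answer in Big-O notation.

Each loop level contributes: n × √n. Multiplying the contributions gives O(n√n).

Answer: O(n√n)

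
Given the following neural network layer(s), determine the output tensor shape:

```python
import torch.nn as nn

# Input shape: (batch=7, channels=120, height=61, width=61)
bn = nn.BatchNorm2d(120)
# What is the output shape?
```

Input: (7, 120, 61, 61) -> Output: (7, 120, 61, 61)

Answer: (7, 120, 61, 61)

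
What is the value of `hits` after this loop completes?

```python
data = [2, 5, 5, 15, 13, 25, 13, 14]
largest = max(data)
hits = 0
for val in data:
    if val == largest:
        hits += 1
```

Count of max value 25 in [2, 5, 5, 15, 13, 25, 13, 14]
`hits` takes the values: 0 → 1

Answer: 1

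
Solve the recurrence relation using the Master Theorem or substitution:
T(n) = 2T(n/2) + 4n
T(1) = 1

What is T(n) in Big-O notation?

By Master Theorem: a=2, b=2, f(n)=4n. Since log_2(2) = 1 and f(n) = Θ(n^1), Case 2 applies. T(n) = O(n log n).

Answer: O(n log n)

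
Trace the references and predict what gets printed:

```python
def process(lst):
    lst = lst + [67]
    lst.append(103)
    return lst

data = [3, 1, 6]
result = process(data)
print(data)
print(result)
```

Key concept: rebinding parameter vs mutation.
Step by step:
`data = [3, 1, 6]` → data = [3, 1, 6]
`result = process(data)` → result = [3, 1, 6, 67, 103]
`print(data)` → prints [3, 1, 6]
`print(result)` → prints [3, 1, 6, 67, 103]

Answer:
[3, 1, 6]
[3, 1, 6, 67, 103]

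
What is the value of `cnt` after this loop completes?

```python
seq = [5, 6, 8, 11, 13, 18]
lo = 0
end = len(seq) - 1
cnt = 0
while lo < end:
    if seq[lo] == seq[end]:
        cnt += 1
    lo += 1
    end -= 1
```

Count matching pairs from ends
`cnt` takes the values: 0

Answer: 0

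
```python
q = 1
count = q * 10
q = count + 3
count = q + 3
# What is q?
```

Trace:
`q = 1` → q = 1
`count = q * 10` → count = 10
`q = count + 3` → q = 13
`count = q + 3` → count = 16
So q = 13

Answer: 13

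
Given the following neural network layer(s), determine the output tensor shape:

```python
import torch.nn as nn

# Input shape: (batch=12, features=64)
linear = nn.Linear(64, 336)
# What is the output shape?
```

Input: (12, 64) -> Output: (12, 336)

Answer: (12, 336)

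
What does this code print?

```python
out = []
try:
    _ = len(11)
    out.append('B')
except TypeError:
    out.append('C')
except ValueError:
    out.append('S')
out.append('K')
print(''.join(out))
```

Execution trace: 'C' (except TypeError) → 'K' (after the try/except). Output: CK

Answer: CK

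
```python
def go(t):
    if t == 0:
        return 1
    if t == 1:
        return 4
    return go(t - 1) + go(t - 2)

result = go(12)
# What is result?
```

Build up from base cases: go(0)=1, go(1)=4, go(2)=5, go(3)=9, go(4)=14, go(5)=23, go(6)=37, ..., go(12)=665

Answer: 665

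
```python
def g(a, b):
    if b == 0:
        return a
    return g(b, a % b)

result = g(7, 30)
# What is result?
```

g(7, 30) -> g(30, 7) -> g(7, 2) -> g(2, 1) -> g(1, 0) -> 1

Answer: 1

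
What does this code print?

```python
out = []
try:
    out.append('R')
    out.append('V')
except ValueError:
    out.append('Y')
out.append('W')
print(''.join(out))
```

Execution trace: 'R' (try body) → 'V' (try body, no exception) → 'W' (after the try/except). Output: RVW

Answer: RVW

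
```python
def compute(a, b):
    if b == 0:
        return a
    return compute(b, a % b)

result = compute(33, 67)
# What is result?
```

compute(33, 67) -> compute(67, 33) -> compute(33, 1) -> compute(1, 0) -> 1

Answer: 1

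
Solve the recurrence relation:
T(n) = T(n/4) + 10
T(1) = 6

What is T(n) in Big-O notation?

Each step divides n by 4 and adds 10. After log_4(n) steps we reach T(1)=6. So T(n) = 10·log_4(n) + 6 = O(log n).

Answer: O(log n)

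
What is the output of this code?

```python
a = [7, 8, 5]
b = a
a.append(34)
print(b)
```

Key concept: basic list aliasing.
Step by step:
`a = [7, 8, 5]` → a = [7, 8, 5]
`b = a` → b = [7, 8, 5] (same object as a)
`a.append(34)` → a = [7, 8, 5, 34] (same object as b); b = [7, 8, 5, 34] (same object as a)
`print(b)` → prints [7, 8, 5, 34]

Answer: [7, 8, 5, 34]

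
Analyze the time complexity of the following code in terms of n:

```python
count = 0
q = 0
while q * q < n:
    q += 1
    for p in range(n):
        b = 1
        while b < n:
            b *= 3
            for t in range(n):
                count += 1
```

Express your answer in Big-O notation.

Each loop level contributes: √n × n × log n × n. Multiplying the contributions gives O(n^2√n log n).

Answer: O(n^2√n log n)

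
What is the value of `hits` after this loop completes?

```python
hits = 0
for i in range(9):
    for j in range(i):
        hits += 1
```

Triangle number: 0+1+2+...+8
`hits` takes the values: 0 → 1 → 2 → 3 → 4 → 5 → 6 → 7 → 8 → 9 → 10 → 11 → 12 → 13 → 14 → 15 → 16 → 17 → 18 → 19 → 20 → 21 → 22 → 23 → 24 → 25 → 26 → 27 → 28 → 29 → 30 → 31 → 32 → 33 → 34 → 35 → 36

Answer: 36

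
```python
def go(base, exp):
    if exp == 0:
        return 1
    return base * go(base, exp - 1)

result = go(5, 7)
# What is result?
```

go(5, 7) = 5 * 5 * 5 * 5 * 5 * 5 * 5 = 78125

Answer: 78125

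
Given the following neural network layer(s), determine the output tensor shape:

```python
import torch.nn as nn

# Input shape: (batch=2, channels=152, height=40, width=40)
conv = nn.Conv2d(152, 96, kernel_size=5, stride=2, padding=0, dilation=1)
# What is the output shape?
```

Input: (2, 152, 40, 40) -> Output: (2, 96, 18, 18)

Answer: (2, 96, 18, 18)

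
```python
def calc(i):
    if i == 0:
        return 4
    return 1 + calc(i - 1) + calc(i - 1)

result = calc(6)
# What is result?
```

calc(i) = 1 + 2·calc(i-1), calc(0)=4. Closed form: (4+1)·2^6 - 1 = 319.

Answer: 319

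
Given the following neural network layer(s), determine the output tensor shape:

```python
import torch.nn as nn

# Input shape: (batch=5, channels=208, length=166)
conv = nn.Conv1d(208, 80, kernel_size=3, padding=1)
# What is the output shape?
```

Input: (5, 208, 166) -> Output: (5, 80, 166)

Answer: (5, 80, 166)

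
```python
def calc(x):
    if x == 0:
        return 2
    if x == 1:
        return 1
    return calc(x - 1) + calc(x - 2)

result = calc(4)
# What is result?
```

Build up from base cases: calc(0)=2, calc(1)=1, calc(2)=3, calc(3)=4, calc(4)=7

Answer: 7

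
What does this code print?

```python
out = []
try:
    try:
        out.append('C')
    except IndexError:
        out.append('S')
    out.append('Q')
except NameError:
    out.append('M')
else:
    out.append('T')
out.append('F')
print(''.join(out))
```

Execution trace: 'C' (inner try body, no exception) → 'Q' (try body, no exception) → 'T' (else) → 'F' (after the try/except). Output: CQTF

Answer: CQTF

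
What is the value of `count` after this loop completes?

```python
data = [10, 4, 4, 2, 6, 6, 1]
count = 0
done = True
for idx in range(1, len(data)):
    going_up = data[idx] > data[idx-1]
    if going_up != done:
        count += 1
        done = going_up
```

Count direction changes in [10, 4, 4, 2, 6, 6, 1]
`count` takes the values: 0 → 1 → 2 → 3

Answer: 3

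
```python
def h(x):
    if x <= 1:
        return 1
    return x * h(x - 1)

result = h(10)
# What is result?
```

h(10) = 10 * 9 * 8 * 7 * 6 * 5 * 4 * 3 * 2 * 1 = 3628800

Answer: 3628800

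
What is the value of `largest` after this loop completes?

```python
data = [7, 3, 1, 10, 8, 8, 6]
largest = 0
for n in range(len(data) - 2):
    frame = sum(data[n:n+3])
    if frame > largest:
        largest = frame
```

Max sum of 3-element window in [7, 3, 1, 10, 8, 8, 6]
`largest` takes the values: 0 → 11 → 14 → 19 → 26

Answer: 26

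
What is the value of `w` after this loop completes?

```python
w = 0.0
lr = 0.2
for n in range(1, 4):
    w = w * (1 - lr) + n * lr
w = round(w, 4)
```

Moving average with lr=0.2
`w` takes the values: 0.0 → 0.2 → 0.56 → 1.048

Answer: 1.048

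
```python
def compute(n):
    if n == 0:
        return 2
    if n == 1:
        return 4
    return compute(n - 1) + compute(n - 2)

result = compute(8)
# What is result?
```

Build up from base cases: compute(0)=2, compute(1)=4, compute(2)=6, compute(3)=10, compute(4)=16, compute(5)=26, compute(6)=42, ..., compute(8)=110

Answer: 110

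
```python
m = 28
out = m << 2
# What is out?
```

Trace:
`m = 28` → m = 28
`out = m << 2` → out = 112
So out = 112

Answer: 112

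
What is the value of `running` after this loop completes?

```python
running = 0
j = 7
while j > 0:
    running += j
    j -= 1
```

Sum 7 down to 1
`running` takes the values: 0 → 7 → 13 → 18 → 22 → 25 → 27 → 28

Answer: 28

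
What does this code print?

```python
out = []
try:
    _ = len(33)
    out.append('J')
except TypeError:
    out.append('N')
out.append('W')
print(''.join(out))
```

Execution trace: 'N' (except TypeError) → 'W' (after the try/except). Output: NW

Answer: NW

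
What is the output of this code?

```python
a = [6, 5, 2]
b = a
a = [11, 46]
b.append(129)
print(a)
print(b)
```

Key concept: rebinding vs mutation: a is rebound to a new list, b still points at the original.
Step by step:
`a = [6, 5, 2]` → a = [6, 5, 2]
`b = a` → b = [6, 5, 2] (same object as a)
`a = [11, 46]` → a = [11, 46]
`b.append(129)` → b = [6, 5, 2, 129]
`print(a)` → prints [11, 46]
`print(b)` → prints [6, 5, 2, 129]

Answer:
[11, 46]
[6, 5, 2, 129]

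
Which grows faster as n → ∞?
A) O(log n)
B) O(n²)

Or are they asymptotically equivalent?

O(log n) vs O(n²): Higher order terms dominate.

Answer: B) O(n²) grows faster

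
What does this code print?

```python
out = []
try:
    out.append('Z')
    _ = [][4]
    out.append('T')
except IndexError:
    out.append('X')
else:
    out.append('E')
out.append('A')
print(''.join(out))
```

Execution trace: 'Z' (try body) → 'X' (except IndexError) → 'A' (after the try/except). Output: ZXA

Answer: ZXA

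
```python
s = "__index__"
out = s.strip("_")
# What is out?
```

Trace:
`s = "__index__"` → s = '__index__'
`out = s.strip("_")` → out = 'index'
So out = 'index'

Answer: 'index'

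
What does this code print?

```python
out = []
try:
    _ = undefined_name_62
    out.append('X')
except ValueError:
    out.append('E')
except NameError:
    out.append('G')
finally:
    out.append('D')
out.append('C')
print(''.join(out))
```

Execution trace: 'G' (except NameError) → 'D' (finally) → 'C' (after the try/except). Output: GDC

Answer: GDC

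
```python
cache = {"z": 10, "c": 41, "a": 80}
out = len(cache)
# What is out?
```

Trace:
`cache = {"z": 10, "c": 41, "a": 80}` → cache = {'z': 10, 'c': 41, 'a': 80}
`out = len(cache)` → out = 3
So out = 3

Answer: 3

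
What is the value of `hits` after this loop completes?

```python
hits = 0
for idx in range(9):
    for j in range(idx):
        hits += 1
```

Triangle number: 0+1+2+...+8
`hits` takes the values: 0 → 1 → 2 → 3 → 4 → 5 → 6 → 7 → 8 → 9 → 10 → 11 → 12 → 13 → 14 → 15 → 16 → 17 → 18 → 19 → 20 → 21 → 22 → 23 → 24 → 25 → 26 → 27 → 28 → 29 → 30 → 31 → 32 → 33 → 34 → 35 → 36

Answer: 36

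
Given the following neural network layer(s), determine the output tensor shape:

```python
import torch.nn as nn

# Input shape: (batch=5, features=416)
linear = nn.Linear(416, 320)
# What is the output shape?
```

Input: (5, 416) -> Output: (5, 320)

Answer: (5, 320)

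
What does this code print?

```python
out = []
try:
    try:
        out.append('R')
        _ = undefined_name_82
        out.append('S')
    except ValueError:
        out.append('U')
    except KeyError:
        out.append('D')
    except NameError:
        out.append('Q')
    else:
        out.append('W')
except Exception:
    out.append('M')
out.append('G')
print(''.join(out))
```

Execution trace: 'R' (inner try body) → 'Q' (inner except NameError) → 'G' (after the try/except). Output: RQG

Answer: RQG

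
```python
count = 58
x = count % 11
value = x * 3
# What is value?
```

Trace:
`count = 58` → count = 58
`x = count % 11` → x = 3
`value = x * 3` → value = 9
So value = 9

Answer: 9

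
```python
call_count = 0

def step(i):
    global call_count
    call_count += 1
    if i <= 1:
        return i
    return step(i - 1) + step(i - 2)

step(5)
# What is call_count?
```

Calls(i) = 1 + Calls(i-1) + Calls(i-2); Calls(0)=Calls(1)=1. For i=5 this gives 15.

Answer: 15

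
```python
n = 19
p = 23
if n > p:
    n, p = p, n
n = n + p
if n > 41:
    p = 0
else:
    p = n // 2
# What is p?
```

Trace:
`n = 19` → n = 19
`p = 23` → p = 23
`if n > p: ...` → n > p is False → no variable changes
`n = n + p` → n = 42
`if n > 41: ...` → n > 41 is True → p = 0
So p = 0

Answer: 0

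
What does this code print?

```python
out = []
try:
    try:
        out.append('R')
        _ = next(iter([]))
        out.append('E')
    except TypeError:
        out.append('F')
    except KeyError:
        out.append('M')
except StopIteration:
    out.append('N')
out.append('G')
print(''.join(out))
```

Execution trace: 'R' (try body) → 'N' (outer except StopIteration) → 'G' (after the try/except). Output: RNG

Answer: RNG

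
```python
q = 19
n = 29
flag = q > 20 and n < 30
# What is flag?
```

Trace:
`q = 19` → q = 19
`n = 29` → n = 29
`flag = q > 20 and n < 30` → flag = False
So flag = False

Answer: False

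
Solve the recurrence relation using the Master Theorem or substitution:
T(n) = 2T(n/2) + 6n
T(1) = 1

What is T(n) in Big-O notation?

By Master Theorem: a=2, b=2, f(n)=6n. Since log_2(2) = 1 and f(n) = Θ(n^1), Case 2 applies. T(n) = O(n log n).

Answer: O(n log n)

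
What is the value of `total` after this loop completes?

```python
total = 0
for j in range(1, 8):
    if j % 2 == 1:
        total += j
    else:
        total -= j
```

Add odd, subtract even
`total` takes the values: 0 → 1 → -1 → 2 → -2 → 3 → -3 → 4

Answer: 4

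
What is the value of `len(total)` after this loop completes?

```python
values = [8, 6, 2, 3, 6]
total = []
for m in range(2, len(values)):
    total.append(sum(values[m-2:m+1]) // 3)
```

Number of 3-element averages
`total` takes the values: [] → [5] → [5, 3] → [5, 3, 3]
So `len(total)` = 3

Answer: 3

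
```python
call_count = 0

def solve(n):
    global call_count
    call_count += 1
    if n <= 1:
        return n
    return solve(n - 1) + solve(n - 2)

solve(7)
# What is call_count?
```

Calls(n) = 1 + Calls(n-1) + Calls(n-2); Calls(0)=Calls(1)=1. For n=7 this gives 41.

Answer: 41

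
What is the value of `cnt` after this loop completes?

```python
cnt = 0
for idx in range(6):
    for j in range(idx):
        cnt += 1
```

Triangle number: 0+1+2+...+5
`cnt` takes the values: 0 → 1 → 2 → 3 → 4 → 5 → 6 → 7 → 8 → 9 → 10 → 11 → 12 → 13 → 14 → 15

Answer: 15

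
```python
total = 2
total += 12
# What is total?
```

Trace:
`total = 2` → total = 2
`total += 12` → total = 14
So total = 14

Answer: 14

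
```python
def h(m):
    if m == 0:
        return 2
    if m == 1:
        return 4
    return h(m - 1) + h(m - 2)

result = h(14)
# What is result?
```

Build up from base cases: h(0)=2, h(1)=4, h(2)=6, h(3)=10, h(4)=16, h(5)=26, h(6)=42, ..., h(14)=1974

Answer: 1974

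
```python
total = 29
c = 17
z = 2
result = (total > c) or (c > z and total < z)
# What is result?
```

Trace:
`total = 29` → total = 29
`c = 17` → c = 17
`z = 2` → z = 2
`result = (total > c) or (c > z and total < z)` → result = True
So result = True

Answer: True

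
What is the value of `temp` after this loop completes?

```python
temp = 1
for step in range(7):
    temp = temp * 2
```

Multiply by 2, 7 times: 1 * 2^7 = 128
`temp` takes the values: 1 → 2 → 4 → 8 → 16 → 32 → 64 → 128

Answer: 128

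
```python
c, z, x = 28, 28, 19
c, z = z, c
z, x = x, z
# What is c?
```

Trace:
`c, z, x = 28, 28, 19` → c = 28; z = 28; x = 19
`c, z = z, c` → c = 28; z = 28
`z, x = x, z` → z = 19; x = 28
So c = 28

Answer: 28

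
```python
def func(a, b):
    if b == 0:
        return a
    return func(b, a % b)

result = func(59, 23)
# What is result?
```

func(59, 23) -> func(23, 13) -> func(13, 10) -> func(10, 3) -> func(3, 1) -> func(1, 0) -> 1

Answer: 1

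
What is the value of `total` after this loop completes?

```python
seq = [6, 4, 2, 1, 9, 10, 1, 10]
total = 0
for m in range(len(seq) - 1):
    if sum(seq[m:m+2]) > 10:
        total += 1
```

Count windows with sum > 10
`total` takes the values: 0 → 1 → 2 → 3

Answer: 3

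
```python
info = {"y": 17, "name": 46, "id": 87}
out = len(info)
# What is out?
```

Trace:
`info = {"y": 17, "name": 46, "id": 87}` → info = {'y': 17, 'name': 46, 'id': 87}
`out = len(info)` → out = 3
So out = 3

Answer: 3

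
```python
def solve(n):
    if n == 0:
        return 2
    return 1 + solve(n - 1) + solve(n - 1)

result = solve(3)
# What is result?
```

solve(n) = 1 + 2·solve(n-1), solve(0)=2. Closed form: (2+1)·2^3 - 1 = 23.

Answer: 23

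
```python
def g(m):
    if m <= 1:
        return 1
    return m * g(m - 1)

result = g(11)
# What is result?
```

g(11) = 11 * 10 * 9 * 8 * 7 * 6 * 5 * 4 * 3 * 2 * 1 = 39916800

Answer: 39916800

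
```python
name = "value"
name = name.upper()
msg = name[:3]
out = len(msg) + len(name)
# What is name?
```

Trace:
`name = "value"` → name = 'value'
`name = name.upper()` → name = 'VALUE'
`msg = name[:3]` → msg = 'VAL'
`out = len(msg) + len(name)` → out = 8
So name = 'VALUE'

Answer: 'VALUE'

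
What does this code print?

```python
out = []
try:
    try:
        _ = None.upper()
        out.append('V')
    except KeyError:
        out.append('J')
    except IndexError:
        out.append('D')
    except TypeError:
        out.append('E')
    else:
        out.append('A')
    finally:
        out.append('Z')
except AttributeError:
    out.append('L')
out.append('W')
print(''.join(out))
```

Execution trace: 'Z' (finally) → 'L' (outer except AttributeError) → 'W' (after the try/except). Output: ZLW

Answer: ZLW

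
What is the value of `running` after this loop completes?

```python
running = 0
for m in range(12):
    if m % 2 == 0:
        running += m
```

Sum of even numbers 0 to 11
`running` takes the values: 0 → 2 → 6 → 12 → 20 → 30

Answer: 30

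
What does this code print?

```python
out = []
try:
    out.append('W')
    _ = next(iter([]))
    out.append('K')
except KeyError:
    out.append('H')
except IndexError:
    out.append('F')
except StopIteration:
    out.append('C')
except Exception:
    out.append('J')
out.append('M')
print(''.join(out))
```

Execution trace: 'W' (try body) → 'C' (except StopIteration) → 'M' (after the try/except). Output: WCM

Answer: WCM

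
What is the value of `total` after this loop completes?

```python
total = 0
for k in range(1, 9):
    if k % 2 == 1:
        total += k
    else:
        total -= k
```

Add odd, subtract even
`total` takes the values: 0 → 1 → -1 → 2 → -2 → 3 → -3 → 4 → -4

Answer: -4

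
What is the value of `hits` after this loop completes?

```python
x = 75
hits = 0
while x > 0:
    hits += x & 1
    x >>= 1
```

Count set bits in 75 (binary: 0b1001011)
`hits` takes the values: 0 → 1 → 2 → 3 → 4

Answer: 4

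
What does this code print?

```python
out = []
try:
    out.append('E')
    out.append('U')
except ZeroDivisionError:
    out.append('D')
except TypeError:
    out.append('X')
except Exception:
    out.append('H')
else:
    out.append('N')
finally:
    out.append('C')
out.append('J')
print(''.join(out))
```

Execution trace: 'E' (try body) → 'U' (try body, no exception) → 'N' (else) → 'C' (finally) → 'J' (after the try/except). Output: EUNCJ

Answer: EUNCJ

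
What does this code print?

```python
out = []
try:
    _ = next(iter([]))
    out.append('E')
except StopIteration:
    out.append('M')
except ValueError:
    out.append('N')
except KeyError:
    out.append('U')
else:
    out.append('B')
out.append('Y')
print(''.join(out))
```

Execution trace: 'M' (except StopIteration) → 'Y' (after the try/except). Output: MY

Answer: MY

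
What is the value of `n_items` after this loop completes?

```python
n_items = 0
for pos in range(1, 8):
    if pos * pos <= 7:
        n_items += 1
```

Count numbers where pos² ≤ 7
`n_items` takes the values: 0 → 1 → 2

Answer: 2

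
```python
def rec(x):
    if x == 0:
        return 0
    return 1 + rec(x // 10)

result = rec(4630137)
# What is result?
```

Count of digits of 4630137: 7

Answer: 7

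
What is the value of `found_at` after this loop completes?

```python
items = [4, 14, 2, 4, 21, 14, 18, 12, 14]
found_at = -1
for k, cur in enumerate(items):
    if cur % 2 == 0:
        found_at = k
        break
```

First even number index in [4, 14, 2, 4, 21, 14, 18, 12, 14]
`found_at` takes the values: -1 → 0

Answer: 0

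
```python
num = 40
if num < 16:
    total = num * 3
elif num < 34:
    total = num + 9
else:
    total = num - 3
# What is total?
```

Trace:
`num = 40` → num = 40
`if num < 16: ...` → num < 16 is False, num < 34 is False, take else branch → total = 37
So total = 37

Answer: 37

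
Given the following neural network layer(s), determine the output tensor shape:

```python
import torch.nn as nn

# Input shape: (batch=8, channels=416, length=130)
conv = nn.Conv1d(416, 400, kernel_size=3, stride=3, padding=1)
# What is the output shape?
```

Input: (8, 416, 130) -> Output: (8, 400, 44)

Answer: (8, 400, 44)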